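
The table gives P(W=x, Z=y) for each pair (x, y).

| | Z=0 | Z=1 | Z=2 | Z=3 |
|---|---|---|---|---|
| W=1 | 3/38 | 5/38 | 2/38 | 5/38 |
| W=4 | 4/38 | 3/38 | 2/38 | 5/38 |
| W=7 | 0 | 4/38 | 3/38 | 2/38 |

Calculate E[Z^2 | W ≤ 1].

58/15

P(W ≤ 1) = 15/38.
Σ Z^2·P over the event = 0·(3/38) + 1·(5/38) + 4·(2/38) + 9·(5/38) = 29/19.
E[Z^2 | W ≤ 1] = (29/19) / (15/38) = 58/15.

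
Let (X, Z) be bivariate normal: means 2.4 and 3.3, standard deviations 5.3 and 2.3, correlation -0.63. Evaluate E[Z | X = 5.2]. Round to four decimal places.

The regression of Z on X has slope ρ·σ_Z/σ_X and passes through (μ_X, μ_Z).
E[Z | X=5.2] = 3.3 + (-0.63)·(2.3/5.3)·(5.2 − (2.4)) = 3.3 + (-0.2734)·(2.8) = 2.5345.

2.5345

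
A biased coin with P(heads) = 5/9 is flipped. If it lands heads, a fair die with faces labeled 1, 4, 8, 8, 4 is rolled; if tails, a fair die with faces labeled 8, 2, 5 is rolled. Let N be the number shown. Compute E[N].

E[N | heads] = (1+4+8+8+4)/5 = 5.
E[N | tails] = (8+2+5)/3 = 5.
E[N] = (5/9)·(5) + (4/9)·(5) = 5.

5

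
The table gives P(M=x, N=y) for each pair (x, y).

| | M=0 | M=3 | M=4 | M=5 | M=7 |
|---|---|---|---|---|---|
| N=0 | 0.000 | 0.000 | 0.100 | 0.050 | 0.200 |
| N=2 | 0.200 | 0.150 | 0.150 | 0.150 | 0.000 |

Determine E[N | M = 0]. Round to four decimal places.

2.0000

P(M = 0) = 0.200.
Σ N·P over the event = 2·(0.200) = 0.400.
E[N | M = 0] = (0.400) / (0.200) = 2.0000.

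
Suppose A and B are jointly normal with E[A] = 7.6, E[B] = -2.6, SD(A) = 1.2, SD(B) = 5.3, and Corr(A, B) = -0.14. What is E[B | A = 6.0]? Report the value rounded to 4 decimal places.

E[B | A=x] = μ_B + ρ(σ_B/σ_A)(x − μ_A) for jointly normal variables.
E[B | A=6.0] = -2.6 + (-0.14)·(5.3/1.2)·(6.0 − (7.6)) = -2.6 + (-0.61833)·(-1.6) = -1.6107.

-1.6107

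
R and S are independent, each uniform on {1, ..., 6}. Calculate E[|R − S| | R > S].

7/3

P(R > S) = 5/12.
Summing |R−S|·P(x,y) over outcomes with R > S gives 35/36.
E[|R − S| | R > S] = (35/36) / (5/12) = 7/3.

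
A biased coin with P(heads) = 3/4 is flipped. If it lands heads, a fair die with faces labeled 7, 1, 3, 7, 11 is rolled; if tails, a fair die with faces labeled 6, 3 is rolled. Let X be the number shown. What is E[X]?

219/40

E[X | heads] = (7+1+3+7+11)/5 = 29/5.
E[X | tails] = (6+3)/2 = 9/2.
E[X] = (3/4)·(29/5) + (1/4)·(9/2) = 219/40.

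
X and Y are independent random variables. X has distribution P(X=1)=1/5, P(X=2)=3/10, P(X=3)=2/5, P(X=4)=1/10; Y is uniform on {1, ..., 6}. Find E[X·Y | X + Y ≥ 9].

P(X + Y ≥ 9) = 1/10.
Summing XY·P(x,y) over outcomes with X + Y ≥ 9 gives 29/15.
E[X·Y | X + Y ≥ 9] = (29/15) / (1/10) = 58/3.

58/3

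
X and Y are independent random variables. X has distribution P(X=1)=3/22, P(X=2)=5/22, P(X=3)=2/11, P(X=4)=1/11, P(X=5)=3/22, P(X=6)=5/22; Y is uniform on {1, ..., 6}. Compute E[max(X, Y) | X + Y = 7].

P(X + Y = 7) = 1/6.
Summing max(X,Y)·P(x,y) over outcomes with X + Y = 7 gives 28/33.
E[max(X, Y) | X + Y = 7] = (28/33) / (1/6) = 56/11.

56/11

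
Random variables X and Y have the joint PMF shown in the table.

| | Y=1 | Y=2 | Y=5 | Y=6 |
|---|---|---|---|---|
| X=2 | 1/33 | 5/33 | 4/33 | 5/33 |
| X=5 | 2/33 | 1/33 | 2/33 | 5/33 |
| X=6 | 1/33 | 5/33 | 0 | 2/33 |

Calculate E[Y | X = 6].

P(X = 6) = 8/33.
Σ Y·P over the event = 1·(1/33) + 2·(5/33) + 6·(2/33) = 23/33.
E[Y | X = 6] = (23/33) / (8/33) = 23/8.

23/8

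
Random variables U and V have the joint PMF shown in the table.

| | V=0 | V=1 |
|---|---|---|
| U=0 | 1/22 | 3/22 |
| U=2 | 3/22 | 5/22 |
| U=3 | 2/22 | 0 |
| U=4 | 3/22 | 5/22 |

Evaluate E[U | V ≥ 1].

30/13

P(V ≥ 1) = 13/22.
Σ U·P over the event = 0·(3/22) + 2·(5/22) + 4·(5/22) = 15/11.
E[U | V ≥ 1] = (15/11) / (13/22) = 30/13.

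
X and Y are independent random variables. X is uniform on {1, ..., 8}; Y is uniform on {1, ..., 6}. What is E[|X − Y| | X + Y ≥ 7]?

P(X + Y ≥ 7) = 11/16.
Summing |X−Y|·P(x,y) over outcomes with X + Y ≥ 7 gives 23/12.
E[|X − Y| | X + Y ≥ 7] = (23/12) / (11/16) = 92/33.

92/33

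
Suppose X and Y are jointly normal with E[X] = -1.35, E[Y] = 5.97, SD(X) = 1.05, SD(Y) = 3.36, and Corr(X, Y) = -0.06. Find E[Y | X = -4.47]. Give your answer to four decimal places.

E[Y | X=x] = μ_Y + ρ(σ_Y/σ_X)(x − μ_X) for jointly normal variables.
E[Y | X=-4.47] = 5.97 + (-0.06)·(3.36/1.05)·(-4.47 − (-1.35)) = 5.97 + (-0.192)·(-3.12) = 6.5690.

6.5690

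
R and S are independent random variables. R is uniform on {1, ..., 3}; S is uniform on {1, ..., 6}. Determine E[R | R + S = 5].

2

Outcomes with R + S = 5: (1,4), (2,3), (3,2), each with probability 1/18.
E[R | R + S = 5] = (1 + 2 + 3) / 3 = 2.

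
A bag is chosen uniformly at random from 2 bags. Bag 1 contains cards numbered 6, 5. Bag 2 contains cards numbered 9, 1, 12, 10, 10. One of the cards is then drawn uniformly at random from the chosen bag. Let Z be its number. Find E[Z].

E[Z | bag 1] = (6+5)/2 = 11/2.
E[Z | bag 2] = (9+1+12+10+10)/5 = 42/5.
By the law of total expectation,
E[Z] = (1/2)·(11/2) + (1/2)·(42/5) = 139/20.

139/20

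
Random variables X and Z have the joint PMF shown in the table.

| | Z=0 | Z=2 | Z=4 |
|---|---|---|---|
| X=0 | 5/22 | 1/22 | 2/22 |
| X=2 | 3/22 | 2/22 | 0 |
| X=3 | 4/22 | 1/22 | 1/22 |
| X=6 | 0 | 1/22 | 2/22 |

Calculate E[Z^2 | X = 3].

P(X = 3) = 3/11.
Summing Z^2·P(X=x,Z=y) over the conditioning event gives 10/11.
E[Z^2 | X = 3] = (10/11) / (3/11) = 10/3.

10/3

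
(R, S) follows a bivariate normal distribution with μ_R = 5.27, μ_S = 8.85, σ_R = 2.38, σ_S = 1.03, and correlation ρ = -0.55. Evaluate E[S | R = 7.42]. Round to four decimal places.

E[S | R=x] = μ_S + ρ(σ_S/σ_R)(x − μ_R) for jointly normal variables.
E[S | R=7.42] = 8.85 + (-0.55)·(1.03/2.38)·(7.42 − (5.27)) = 8.85 + (-0.23803)·(2.15) = 8.3382.

8.3382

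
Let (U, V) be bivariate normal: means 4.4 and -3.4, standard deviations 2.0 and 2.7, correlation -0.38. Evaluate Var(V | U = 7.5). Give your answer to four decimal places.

6.2373

Var(V | U=x) = (1 − ρ²)·σ_V².
Var(V | U=7.5) = (2.7)²·(1 − (-0.38)²) = 7.29·0.8556 = 6.2373.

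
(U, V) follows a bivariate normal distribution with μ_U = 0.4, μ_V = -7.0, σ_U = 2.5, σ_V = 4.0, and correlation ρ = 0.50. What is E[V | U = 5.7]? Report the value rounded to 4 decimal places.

E[V | U=x] = μ_V + ρ(σ_V/σ_U)(x − μ_U) for jointly normal variables.
E[V | U=5.7] = -7.0 + (0.50)·(4.0/2.5)·(5.7 − (0.4)) = -7.0 + (0.8)·(5.3) = -2.7600.

-2.7600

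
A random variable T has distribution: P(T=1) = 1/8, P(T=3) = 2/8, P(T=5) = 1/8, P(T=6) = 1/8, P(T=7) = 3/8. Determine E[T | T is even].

P(T is even) = 1/8.
Σ over the event: 6·1/8 = 3/4.
E[T | T is even] = (3/4) / (1/8) = 6.

6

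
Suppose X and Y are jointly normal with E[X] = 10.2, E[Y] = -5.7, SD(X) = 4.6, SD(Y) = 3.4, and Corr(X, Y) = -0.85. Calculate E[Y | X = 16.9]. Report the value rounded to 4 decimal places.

-9.9093

For a bivariate normal, E[Y | X=x] = μ_Y + ρ·(σ_Y/σ_X)·(x − μ_X).
E[Y | X=16.9] = -5.7 + (-0.85)·(3.4/4.6)·(16.9 − (10.2)) = -5.7 + (-0.62826)·(6.7) = -9.9093.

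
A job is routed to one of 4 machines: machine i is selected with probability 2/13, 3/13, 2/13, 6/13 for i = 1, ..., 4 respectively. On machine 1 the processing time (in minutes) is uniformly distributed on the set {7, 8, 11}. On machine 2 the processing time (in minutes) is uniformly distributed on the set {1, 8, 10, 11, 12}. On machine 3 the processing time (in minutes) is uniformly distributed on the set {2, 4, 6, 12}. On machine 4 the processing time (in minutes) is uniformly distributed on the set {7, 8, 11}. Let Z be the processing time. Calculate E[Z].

1598/195

E[Z | machine 1] = (7+8+11)/3 = 26/3.
E[Z | machine 2] = (1+8+10+11+12)/5 = 42/5.
E[Z | machine 3] = (2+4+6+12)/4 = 6.
E[Z | machine 4] = (7+8+11)/3 = 26/3.
By the law of total expectation,
E[Z] = (2/13)·(26/3) + (3/13)·(42/5) + (2/13)·(6) + (6/13)·(26/3) = 1598/195.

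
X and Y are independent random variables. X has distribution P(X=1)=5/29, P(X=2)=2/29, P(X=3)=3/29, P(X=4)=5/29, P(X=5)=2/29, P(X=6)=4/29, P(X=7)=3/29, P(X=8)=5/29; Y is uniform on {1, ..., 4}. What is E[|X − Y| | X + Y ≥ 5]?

297/94

P(X + Y ≥ 5) = 47/58.
Summing |X−Y|·P(x,y) over outcomes with X + Y ≥ 5 gives 297/116.
E[|X − Y| | X + Y ≥ 5] = (297/116) / (47/58) = 297/94.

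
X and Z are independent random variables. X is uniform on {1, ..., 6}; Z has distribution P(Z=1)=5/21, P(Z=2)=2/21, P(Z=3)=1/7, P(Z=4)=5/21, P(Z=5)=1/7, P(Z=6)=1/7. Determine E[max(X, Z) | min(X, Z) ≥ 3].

P(min(X, Z) ≥ 3) = 4/9.
Summing max(X,Z)·P(x,y) over outcomes with min(X, Z) ≥ 3 gives 142/63.
E[max(X, Z) | min(X, Z) ≥ 3] = (142/63) / (4/9) = 71/14.

71/14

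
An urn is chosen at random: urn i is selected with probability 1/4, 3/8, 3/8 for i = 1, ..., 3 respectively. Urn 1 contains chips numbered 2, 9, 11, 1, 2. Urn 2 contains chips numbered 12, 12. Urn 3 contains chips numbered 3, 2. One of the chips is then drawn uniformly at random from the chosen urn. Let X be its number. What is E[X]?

E[X | urn 1] = (2+9+11+1+2)/5 = 5.
E[X | urn 2] = (12+12)/2 = 12.
E[X | urn 3] = (3+2)/2 = 5/2.
E[X] = (1/4)·(5) + (3/8)·(12) + (3/8)·(5/2) = 107/16.

107/16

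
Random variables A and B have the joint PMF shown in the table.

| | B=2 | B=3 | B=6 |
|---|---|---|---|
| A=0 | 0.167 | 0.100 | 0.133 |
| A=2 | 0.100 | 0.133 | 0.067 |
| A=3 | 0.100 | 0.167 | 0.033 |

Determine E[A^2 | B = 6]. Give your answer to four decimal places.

P(B = 6) = 0.233.
Σ A^2·P over the event = 0·(0.133) + 4·(0.067) + 9·(0.033) = 0.565.
E[A^2 | B = 6] = (0.565) / (0.233) = 2.4249.

2.4249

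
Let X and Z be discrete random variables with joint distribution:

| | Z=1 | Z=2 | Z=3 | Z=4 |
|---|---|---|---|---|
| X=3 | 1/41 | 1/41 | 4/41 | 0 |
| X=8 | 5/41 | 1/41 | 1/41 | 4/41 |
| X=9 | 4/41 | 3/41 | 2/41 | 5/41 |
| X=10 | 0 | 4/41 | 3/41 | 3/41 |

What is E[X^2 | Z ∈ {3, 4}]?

1523/22

P(Z ∈ {3, 4}) = 22/41.
Σ X^2·P over the event = 9·(4/41) + 64·(1/41) + 64·(4/41) + 81·(2/41) + 81·(5/41) + 100·(3/41) + 100·(3/41) = 1523/41.
E[X^2 | Z ∈ {3, 4}] = (1523/41) / (22/41) = 1523/22.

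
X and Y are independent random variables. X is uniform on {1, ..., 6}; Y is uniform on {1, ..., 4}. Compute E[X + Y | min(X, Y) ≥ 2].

P(min(X, Y) ≥ 2) = 5/8.
Summing (X+Y)·P(x,y) over outcomes with min(X, Y) ≥ 2 gives 35/8.
E[X + Y | min(X, Y) ≥ 2] = (35/8) / (5/8) = 7.

7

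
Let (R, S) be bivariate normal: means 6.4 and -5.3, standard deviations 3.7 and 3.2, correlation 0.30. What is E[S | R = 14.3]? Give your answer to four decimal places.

For a bivariate normal, E[S | R=x] = μ_S + ρ·(σ_S/σ_R)·(x − μ_R).
E[S | R=14.3] = -5.3 + (0.30)·(3.2/3.7)·(14.3 − (6.4)) = -5.3 + (0.25946)·(7.9) = -3.2503.

-3.2503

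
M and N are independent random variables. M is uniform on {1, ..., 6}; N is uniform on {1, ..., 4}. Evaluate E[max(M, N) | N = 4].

9/2

P(N = 4) = 1/4.
Summing max(M,N)·P(x,y) over outcomes with N = 4 gives 9/8.
E[max(M, N) | N = 4] = (9/8) / (1/4) = 9/2.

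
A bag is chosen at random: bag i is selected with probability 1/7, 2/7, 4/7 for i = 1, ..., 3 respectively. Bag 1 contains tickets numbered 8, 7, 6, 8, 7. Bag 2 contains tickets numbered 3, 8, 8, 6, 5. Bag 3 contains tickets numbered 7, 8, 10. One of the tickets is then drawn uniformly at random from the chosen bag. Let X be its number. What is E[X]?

788/105

E[X | bag 1] = (8+7+6+8+7)/5 = 36/5.
E[X | bag 2] = (3+8+8+6+5)/5 = 6.
E[X | bag 3] = (7+8+10)/3 = 25/3.
E[X] = (1/7)·(36/5) + (2/7)·(6) + (4/7)·(25/3) = 788/105.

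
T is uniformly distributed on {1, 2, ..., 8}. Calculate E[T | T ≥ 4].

Given T ≥ 4, T is equally likely to be any of {4, 5, 6, 7, 8}.
E[T | T ≥ 4] = (4 + 5 + 6 + 7 + 8) / 5 = 6.

6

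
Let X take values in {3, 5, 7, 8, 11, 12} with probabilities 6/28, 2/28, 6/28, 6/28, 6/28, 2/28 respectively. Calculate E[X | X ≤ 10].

P(X ≤ 10) = 5/7.
Σ over the event: 3·3/14 + 5·1/14 + 7·3/14 + 8·3/14 = 59/14.
E[X | X ≤ 10] = (59/14) / (5/7) = 59/10.

59/10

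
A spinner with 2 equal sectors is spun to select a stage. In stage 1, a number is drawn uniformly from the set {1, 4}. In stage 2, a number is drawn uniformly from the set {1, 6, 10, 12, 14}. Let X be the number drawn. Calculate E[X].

E[X | stage 1] = (1+4)/2 = 5/2.
E[X | stage 2] = (1+6+10+12+14)/5 = 43/5.
E[X] = (1/2)·(5/2) + (1/2)·(43/5) = 111/20.

111/20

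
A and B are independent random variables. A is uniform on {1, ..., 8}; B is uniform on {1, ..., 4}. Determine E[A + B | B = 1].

11/2

Outcomes with B = 1: (1,1), (2,1), (3,1), (4,1), (5,1), (6,1), (7,1), (8,1), each with probability 1/32.
E[A + B | B = 1] = (2 + 3 + 4 + 5 + 6 + 7 + 8 + 9) / 8 = 11/2.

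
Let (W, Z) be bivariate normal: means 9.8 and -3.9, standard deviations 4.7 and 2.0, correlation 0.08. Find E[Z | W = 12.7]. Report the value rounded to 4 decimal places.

For a bivariate normal, E[Z | W=x] = μ_Z + ρ·(σ_Z/σ_W)·(x − μ_W).
E[Z | W=12.7] = -3.9 + (0.08)·(2.0/4.7)·(12.7 − (9.8)) = -3.9 + (0.034043)·(2.9) = -3.8013.

-3.8013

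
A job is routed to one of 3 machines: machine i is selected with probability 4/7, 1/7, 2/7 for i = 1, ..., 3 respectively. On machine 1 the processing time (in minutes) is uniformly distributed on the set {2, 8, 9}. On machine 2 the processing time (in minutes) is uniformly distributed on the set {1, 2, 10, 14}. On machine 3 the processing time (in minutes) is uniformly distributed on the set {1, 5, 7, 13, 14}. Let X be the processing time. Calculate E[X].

E[X | machine 1] = (2+8+9)/3 = 19/3.
E[X | machine 2] = (1+2+10+14)/4 = 27/4.
E[X | machine 3] = (1+5+7+13+14)/5 = 8.
By the law of total expectation,
E[X] = (4/7)·(19/3) + (1/7)·(27/4) + (2/7)·(8) = 577/84.

577/84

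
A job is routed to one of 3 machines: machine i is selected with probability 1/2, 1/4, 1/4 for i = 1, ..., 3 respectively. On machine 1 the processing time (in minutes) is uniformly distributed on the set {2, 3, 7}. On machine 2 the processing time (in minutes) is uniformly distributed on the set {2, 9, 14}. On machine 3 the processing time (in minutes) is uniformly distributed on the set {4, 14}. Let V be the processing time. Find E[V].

E[V | machine 1] = (2+3+7)/3 = 4.
E[V | machine 2] = (2+9+14)/3 = 25/3.
E[V | machine 3] = (4+14)/2 = 9.
By the law of total expectation,
E[V] = (1/2)·(4) + (1/4)·(25/3) + (1/4)·(9) = 19/3.

19/3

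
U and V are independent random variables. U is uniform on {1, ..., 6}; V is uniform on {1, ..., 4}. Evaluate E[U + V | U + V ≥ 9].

28/3

P(U + V ≥ 9) = 1/8.
Summing (U+V)·P(x,y) over outcomes with U + V ≥ 9 gives 7/6.
E[U + V | U + V ≥ 9] = (7/6) / (1/8) = 28/3.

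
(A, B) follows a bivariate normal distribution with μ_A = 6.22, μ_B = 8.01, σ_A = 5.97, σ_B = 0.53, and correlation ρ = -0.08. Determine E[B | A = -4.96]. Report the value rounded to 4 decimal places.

For a bivariate normal, E[B | A=x] = μ_B + ρ·(σ_B/σ_A)·(x − μ_A).
E[B | A=-4.96] = 8.01 + (-0.08)·(0.53/5.97)·(-4.96 − (6.22)) = 8.01 + (-0.0071022)·(-11.18) = 8.0894.

8.0894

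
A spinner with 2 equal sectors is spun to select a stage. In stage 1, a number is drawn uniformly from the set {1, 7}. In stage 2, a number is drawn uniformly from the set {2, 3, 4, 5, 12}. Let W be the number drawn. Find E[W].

23/5

E[W | stage 1] = (1+7)/2 = 4.
E[W | stage 2] = (2+3+4+5+12)/5 = 26/5.
E[W] = (1/2)·(4) + (1/2)·(26/5) = 23/5.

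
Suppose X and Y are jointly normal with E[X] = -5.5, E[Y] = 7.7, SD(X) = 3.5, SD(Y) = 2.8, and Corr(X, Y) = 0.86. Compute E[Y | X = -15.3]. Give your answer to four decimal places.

The regression of Y on X has slope ρ·σ_Y/σ_X and passes through (μ_X, μ_Y).
E[Y | X=-15.3] = 7.7 + (0.86)·(2.8/3.5)·(-15.3 − (-5.5)) = 7.7 + (0.688)·(-9.8) = 0.9576.

0.9576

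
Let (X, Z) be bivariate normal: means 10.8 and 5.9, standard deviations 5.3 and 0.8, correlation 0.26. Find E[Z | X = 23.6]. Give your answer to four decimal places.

For a bivariate normal, E[Z | X=x] = μ_Z + ρ·(σ_Z/σ_X)·(x − μ_X).
E[Z | X=23.6] = 5.9 + (0.26)·(0.8/5.3)·(23.6 − (10.8)) = 5.9 + (0.039245)·(12.8) = 6.4023.

6.4023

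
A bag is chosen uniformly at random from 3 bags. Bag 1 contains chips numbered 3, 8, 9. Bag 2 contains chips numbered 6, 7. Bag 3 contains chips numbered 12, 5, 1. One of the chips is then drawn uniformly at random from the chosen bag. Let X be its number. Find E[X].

115/18

E[X | bag 1] = (3+8+9)/3 = 20/3.
E[X | bag 2] = (6+7)/2 = 13/2.
E[X | bag 3] = (12+5+1)/3 = 6.
By the law of total expectation,
E[X] = (1/3)·(20/3) + (1/3)·(13/2) + (1/3)·(6) = 115/18.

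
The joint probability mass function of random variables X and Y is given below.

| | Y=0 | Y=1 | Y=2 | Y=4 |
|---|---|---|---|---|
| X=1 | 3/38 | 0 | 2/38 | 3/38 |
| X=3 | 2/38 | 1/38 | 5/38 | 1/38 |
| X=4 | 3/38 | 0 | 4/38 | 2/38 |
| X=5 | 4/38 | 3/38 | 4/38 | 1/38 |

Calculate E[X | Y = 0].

P(Y = 0) = 6/19.
Σ X·P over the event = 1·(3/38) + 3·(2/38) + 4·(3/38) + 5·(4/38) = 41/38.
E[X | Y = 0] = (41/38) / (6/19) = 41/12.

41/12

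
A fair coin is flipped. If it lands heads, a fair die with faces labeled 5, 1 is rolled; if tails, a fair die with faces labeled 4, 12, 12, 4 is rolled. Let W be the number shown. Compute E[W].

E[W | heads] = (5+1)/2 = 3.
E[W | tails] = (4+12+12+4)/4 = 8.
E[W] = (1/2)·(3) + (1/2)·(8) = 11/2.

11/2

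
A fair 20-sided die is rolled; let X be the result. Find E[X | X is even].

Given X is even, X is equally likely to be any of {2, 4, 6, 8, 10, 12, 14, 16, 18, 20}.
E[X | X is even] = (2 + 4 + 6 + 8 + 10 + 12 + 14 + 16 + 18 + 20) / 10 = 11.

11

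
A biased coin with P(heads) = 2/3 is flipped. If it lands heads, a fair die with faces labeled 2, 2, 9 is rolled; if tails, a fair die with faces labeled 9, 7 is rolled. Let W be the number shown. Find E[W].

E[W | heads] = (2+2+9)/3 = 13/3.
E[W | tails] = (9+7)/2 = 8.
E[W] = (2/3)·(13/3) + (1/3)·(8) = 50/9.

50/9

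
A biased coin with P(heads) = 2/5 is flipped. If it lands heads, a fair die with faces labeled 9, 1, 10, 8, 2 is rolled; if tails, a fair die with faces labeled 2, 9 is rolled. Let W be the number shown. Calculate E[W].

E[W | heads] = (9+1+10+8+2)/5 = 6.
E[W | tails] = (2+9)/2 = 11/2.
By the law of total expectation,
E[W] = (2/5)·(6) + (3/5)·(11/2) = 57/10.

57/10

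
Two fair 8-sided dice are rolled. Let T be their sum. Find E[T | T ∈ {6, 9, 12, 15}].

48/5

P(T ∈ {6, 9, 12, 15}) = 5/16.
Σ over the event: 6·5/64 + 9·1/8 + 12·5/64 + 15·1/32 = 3.
E[T | T ∈ {6, 9, 12, 15}] = (3) / (5/16) = 48/5.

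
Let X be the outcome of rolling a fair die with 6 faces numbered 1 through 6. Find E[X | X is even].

4

Given X is even, X is equally likely to be any of {2, 4, 6}.
E[X | X is even] = (2 + 4 + 6) / 3 = 4.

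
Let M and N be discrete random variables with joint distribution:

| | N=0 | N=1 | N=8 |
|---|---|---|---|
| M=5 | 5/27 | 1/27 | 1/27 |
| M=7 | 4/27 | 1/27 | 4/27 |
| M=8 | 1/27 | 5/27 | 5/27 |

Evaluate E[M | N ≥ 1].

125/17

P(N ≥ 1) = 17/27.
Σ M·P over the event = 5·(1/27) + 5·(1/27) + 7·(1/27) + 7·(4/27) + 8·(5/27) + 8·(5/27) = 125/27.
E[M | N ≥ 1] = (125/27) / (17/27) = 125/17.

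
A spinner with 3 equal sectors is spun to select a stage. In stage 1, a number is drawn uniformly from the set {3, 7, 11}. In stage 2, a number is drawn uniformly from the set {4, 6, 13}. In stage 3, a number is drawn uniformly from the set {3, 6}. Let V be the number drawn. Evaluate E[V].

115/18

E[V | stage 1] = (3+7+11)/3 = 7.
E[V | stage 2] = (4+6+13)/3 = 23/3.
E[V | stage 3] = (3+6)/2 = 9/2.
E[V] = (1/3)·(7) + (1/3)·(23/3) + (1/3)·(9/2) = 115/18.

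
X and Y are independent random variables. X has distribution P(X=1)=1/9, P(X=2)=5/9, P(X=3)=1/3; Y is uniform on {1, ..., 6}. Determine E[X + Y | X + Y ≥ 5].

253/38

P(X + Y ≥ 5) = 19/27.
Summing (X+Y)·P(x,y) over outcomes with X + Y ≥ 5 gives 253/54.
E[X + Y | X + Y ≥ 5] = (253/54) / (19/27) = 253/38.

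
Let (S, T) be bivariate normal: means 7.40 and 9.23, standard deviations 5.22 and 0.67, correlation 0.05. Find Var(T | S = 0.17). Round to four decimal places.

The conditional variance in a bivariate normal is σ_T²(1 − ρ²), independent of x.
Var(T | S=0.17) = (0.67)²·(1 − (0.05)²) = 0.4489·0.9975 = 0.4478.

0.4478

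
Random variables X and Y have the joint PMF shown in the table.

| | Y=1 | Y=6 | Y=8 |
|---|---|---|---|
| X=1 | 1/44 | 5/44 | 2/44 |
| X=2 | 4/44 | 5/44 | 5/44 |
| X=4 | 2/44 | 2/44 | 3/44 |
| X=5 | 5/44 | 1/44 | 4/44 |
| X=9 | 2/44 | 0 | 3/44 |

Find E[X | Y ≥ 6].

33/10

P(Y ≥ 6) = 15/22.
Summing X·P(X=x,Y=y) over the conditioning event gives 9/4.
E[X | Y ≥ 6] = (9/4) / (15/22) = 33/10.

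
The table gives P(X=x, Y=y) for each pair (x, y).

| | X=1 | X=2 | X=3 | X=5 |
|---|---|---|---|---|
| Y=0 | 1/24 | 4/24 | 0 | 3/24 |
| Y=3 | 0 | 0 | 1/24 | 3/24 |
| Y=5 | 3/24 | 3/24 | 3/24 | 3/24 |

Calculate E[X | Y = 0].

P(Y = 0) = 1/3.
Σ X·P over the event = 1·(1/24) + 2·(4/24) + 5·(3/24) = 1.
E[X | Y = 0] = (1) / (1/3) = 3.

3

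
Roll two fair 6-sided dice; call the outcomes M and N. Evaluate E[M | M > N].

14/3

P(M > N) = 5/12.
Summing M·P(x,y) over outcomes with M > N gives 35/18.
E[M | M > N] = (35/18) / (5/12) = 14/3.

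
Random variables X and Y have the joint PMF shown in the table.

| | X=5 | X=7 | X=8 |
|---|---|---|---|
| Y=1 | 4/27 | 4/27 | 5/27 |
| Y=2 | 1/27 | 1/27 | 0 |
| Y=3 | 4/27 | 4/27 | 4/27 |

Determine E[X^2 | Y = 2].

37

P(Y = 2) = 2/27.
Σ X^2·P over the event = 25·(1/27) + 49·(1/27) = 74/27.
E[X^2 | Y = 2] = (74/27) / (2/27) = 37.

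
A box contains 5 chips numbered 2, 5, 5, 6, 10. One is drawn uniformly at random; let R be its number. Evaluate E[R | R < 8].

9/2

P(R < 8) = 4/5.
Σ over the event: 2·1/5 + 5·2/5 + 6·1/5 = 18/5.
E[R | R < 8] = (18/5) / (4/5) = 9/2.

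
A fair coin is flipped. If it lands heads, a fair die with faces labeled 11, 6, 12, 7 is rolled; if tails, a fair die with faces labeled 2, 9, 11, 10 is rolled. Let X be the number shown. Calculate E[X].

E[X | heads] = (11+6+12+7)/4 = 9.
E[X | tails] = (2+9+11+10)/4 = 8.
E[X] = (1/2)·(9) + (1/2)·(8) = 17/2.

17/2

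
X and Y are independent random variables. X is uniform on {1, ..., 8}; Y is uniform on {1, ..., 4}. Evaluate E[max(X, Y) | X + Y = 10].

7

P(X + Y = 10) = 3/32.
Summing max(X,Y)·P(x,y) over outcomes with X + Y = 10 gives 21/32.
E[max(X, Y) | X + Y = 10] = (21/32) / (3/32) = 7.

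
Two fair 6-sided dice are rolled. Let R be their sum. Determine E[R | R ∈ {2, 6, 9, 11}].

15/2

P(R ∈ {2, 6, 9, 11}) = 1/3.
Σ over the event: 2·1/36 + 6·5/36 + 9·1/9 + 11·1/18 = 5/2.
E[R | R ∈ {2, 6, 9, 11}] = (5/2) / (1/3) = 15/2.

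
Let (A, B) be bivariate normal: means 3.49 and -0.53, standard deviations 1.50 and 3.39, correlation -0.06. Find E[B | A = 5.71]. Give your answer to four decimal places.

For a bivariate normal, E[B | A=x] = μ_B + ρ·(σ_B/σ_A)·(x − μ_A).
E[B | A=5.71] = -0.53 + (-0.06)·(3.39/1.50)·(5.71 − (3.49)) = -0.53 + (-0.1356)·(2.22) = -0.8310.

-0.8310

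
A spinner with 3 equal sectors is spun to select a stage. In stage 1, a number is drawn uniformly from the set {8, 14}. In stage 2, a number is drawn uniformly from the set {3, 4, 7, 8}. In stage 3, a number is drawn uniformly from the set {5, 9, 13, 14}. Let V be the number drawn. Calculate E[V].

107/12

E[V | stage 1] = (8+14)/2 = 11.
E[V | stage 2] = (3+4+7+8)/4 = 11/2.
E[V | stage 3] = (5+9+13+14)/4 = 41/4.
By the law of total expectation,
E[V] = (1/3)·(11) + (1/3)·(11/2) + (1/3)·(41/4) = 107/12.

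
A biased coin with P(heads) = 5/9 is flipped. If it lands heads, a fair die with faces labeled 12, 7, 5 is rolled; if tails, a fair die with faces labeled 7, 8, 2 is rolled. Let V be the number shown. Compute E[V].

E[V | heads] = (12+7+5)/3 = 8.
E[V | tails] = (7+8+2)/3 = 17/3.
By the law of total expectation,
E[V] = (5/9)·(8) + (4/9)·(17/3) = 188/27.

188/27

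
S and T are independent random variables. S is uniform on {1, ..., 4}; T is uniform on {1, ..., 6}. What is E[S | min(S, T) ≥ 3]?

7/2

Outcomes with min(S, T) ≥ 3: (3,3), (3,4), (3,5), (3,6), (4,3), (4,4), (4,5), (4,6), each with probability 1/24.
E[S | min(S, T) ≥ 3] = (3 + 3 + 3 + 3 + 4 + 4 + 4 + 4) / 8 = 7/2.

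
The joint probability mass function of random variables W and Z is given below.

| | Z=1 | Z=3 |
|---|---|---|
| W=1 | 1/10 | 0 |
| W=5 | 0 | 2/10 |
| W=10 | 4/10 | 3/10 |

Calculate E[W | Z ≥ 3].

8

P(Z ≥ 3) = 1/2.
Σ W·P over the event = 5·(2/10) + 10·(3/10) = 4.
E[W | Z ≥ 3] = (4) / (1/2) = 8.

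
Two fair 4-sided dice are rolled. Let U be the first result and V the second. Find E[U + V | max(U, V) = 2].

Outcomes with max(U, V) = 2: (1,2), (2,1), (2,2), each with probability 1/16.
E[U + V | max(U, V) = 2] = (3 + 3 + 4) / 3 = 10/3.

10/3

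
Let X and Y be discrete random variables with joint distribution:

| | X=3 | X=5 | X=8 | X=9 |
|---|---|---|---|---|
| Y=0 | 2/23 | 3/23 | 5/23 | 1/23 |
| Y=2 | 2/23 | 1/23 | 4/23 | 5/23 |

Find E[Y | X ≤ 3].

1

P(X ≤ 3) = 4/23.
Σ Y·P over the event = 0·(2/23) + 2·(2/23) = 4/23.
E[Y | X ≤ 3] = (4/23) / (4/23) = 1.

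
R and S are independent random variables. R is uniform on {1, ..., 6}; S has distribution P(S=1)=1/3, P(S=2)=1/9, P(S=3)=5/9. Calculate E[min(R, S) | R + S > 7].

32/11

P(R + S > 7) = 11/54.
Summing min(R,S)·P(x,y) over outcomes with R + S > 7 gives 16/27.
E[min(R, S) | R + S > 7] = (16/27) / (11/54) = 32/11.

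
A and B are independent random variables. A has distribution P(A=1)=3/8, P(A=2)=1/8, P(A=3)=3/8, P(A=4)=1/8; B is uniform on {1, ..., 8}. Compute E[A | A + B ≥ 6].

P(A + B ≥ 6) = 21/32.
Summing A·P(x,y) over outcomes with A + B ≥ 6 gives 13/8.
E[A | A + B ≥ 6] = (13/8) / (21/32) = 52/21.

52/21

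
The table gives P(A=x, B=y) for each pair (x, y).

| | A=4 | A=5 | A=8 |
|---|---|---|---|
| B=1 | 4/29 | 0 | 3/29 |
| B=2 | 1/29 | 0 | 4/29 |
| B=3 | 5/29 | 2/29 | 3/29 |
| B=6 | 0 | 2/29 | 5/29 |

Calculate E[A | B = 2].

P(B = 2) = 5/29.
Σ A·P over the event = 4·(1/29) + 8·(4/29) = 36/29.
E[A | B = 2] = (36/29) / (5/29) = 36/5.

36/5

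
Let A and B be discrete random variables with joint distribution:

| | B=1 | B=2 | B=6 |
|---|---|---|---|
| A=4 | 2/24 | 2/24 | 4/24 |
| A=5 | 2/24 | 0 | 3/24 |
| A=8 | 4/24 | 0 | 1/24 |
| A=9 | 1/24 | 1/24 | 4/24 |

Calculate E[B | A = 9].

P(A = 9) = 1/4.
Σ B·P over the event = 1·(1/24) + 2·(1/24) + 6·(4/24) = 9/8.
E[B | A = 9] = (9/8) / (1/4) = 9/2.

9/2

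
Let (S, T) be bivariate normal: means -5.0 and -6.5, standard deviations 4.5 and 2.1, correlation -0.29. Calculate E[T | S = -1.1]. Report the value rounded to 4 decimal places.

-7.0278

E[T | S=x] = μ_T + ρ(σ_T/σ_S)(x − μ_S) for jointly normal variables.
E[T | S=-1.1] = -6.5 + (-0.29)·(2.1/4.5)·(-1.1 − (-5.0)) = -6.5 + (-0.13533)·(3.9) = -7.0278.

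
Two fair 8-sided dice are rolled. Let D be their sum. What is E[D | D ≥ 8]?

464/43

P(D ≥ 8) = 43/64.
E[D | D ≥ 8] = (29/4) / (43/64) = 464/43.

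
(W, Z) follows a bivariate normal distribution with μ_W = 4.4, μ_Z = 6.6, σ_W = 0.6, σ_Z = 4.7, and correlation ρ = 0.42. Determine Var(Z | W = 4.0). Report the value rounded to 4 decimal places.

18.1933

The conditional variance in a bivariate normal is σ_Z²(1 − ρ²), independent of x.
Var(Z | W=4.0) = (4.7)²·(1 − (0.42)²) = 22.09·0.8236 = 18.1933.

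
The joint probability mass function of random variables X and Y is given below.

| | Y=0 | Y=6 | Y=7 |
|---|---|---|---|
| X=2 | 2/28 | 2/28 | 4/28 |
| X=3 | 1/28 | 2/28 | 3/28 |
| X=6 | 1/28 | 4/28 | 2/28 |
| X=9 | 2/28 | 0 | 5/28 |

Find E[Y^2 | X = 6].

242/7

P(X = 6) = 1/4.
Σ Y^2·P over the event = 0·(1/28) + 36·(4/28) + 49·(2/28) = 121/14.
E[Y^2 | X = 6] = (121/14) / (1/4) = 242/7.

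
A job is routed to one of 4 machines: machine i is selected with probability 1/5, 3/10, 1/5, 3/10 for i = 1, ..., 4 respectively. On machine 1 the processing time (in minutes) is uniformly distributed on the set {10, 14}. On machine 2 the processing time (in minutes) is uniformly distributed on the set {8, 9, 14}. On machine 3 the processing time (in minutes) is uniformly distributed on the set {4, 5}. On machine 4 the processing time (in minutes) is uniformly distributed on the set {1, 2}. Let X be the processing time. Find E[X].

137/20

E[X | machine 1] = (10+14)/2 = 12.
E[X | machine 2] = (8+9+14)/3 = 31/3.
E[X | machine 3] = (4+5)/2 = 9/2.
E[X | machine 4] = (1+2)/2 = 3/2.
E[X] = (1/5)·(12) + (3/10)·(31/3) + (1/5)·(9/2) + (3/10)·(3/2) = 137/20.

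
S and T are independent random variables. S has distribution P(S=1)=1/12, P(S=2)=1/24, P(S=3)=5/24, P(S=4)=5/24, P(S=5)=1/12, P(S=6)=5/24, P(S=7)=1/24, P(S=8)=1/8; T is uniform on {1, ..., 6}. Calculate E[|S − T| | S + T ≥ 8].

204/83

P(S + T ≥ 8) = 83/144.
Summing |S−T|·P(x,y) over outcomes with S + T ≥ 8 gives 17/12.
E[|S − T| | S + T ≥ 8] = (17/12) / (83/144) = 204/83.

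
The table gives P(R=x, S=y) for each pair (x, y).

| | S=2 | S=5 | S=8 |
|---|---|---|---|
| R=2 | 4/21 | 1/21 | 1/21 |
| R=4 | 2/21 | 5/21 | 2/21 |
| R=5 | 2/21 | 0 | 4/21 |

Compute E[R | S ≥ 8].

P(S ≥ 8) = 1/3.
Summing R·P(R=x,S=y) over the conditioning event gives 10/7.
E[R | S ≥ 8] = (10/7) / (1/3) = 30/7.

30/7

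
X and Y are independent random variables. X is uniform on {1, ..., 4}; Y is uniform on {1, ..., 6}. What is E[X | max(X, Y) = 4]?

22/7

Outcomes with max(X, Y) = 4: (1,4), (2,4), (3,4), (4,1), (4,2), (4,3), (4,4), each with probability 1/24.
E[X | max(X, Y) = 4] = (1 + 2 + 3 + 4 + 4 + 4 + 4) / 7 = 22/7.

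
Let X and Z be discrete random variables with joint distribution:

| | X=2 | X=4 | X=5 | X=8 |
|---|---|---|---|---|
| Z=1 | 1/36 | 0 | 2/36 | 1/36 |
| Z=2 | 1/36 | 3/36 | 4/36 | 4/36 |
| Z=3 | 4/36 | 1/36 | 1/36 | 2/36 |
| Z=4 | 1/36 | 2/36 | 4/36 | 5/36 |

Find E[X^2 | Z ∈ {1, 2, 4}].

491/14

P(Z ∈ {1, 2, 4}) = 7/9.
Summing X^2·P(X=x,Z=y) over the conditioning event gives 491/18.
E[X^2 | Z ∈ {1, 2, 4}] = (491/18) / (7/9) = 491/14.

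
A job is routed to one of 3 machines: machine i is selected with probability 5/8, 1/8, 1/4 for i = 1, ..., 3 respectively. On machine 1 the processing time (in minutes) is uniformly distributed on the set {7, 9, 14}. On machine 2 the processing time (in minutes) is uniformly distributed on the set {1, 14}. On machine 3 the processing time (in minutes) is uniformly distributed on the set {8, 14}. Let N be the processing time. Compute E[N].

E[N | machine 1] = (7+9+14)/3 = 10.
E[N | machine 2] = (1+14)/2 = 15/2.
E[N | machine 3] = (8+14)/2 = 11.
By the law of total expectation,
E[N] = (5/8)·(10) + (1/8)·(15/2) + (1/4)·(11) = 159/16.

159/16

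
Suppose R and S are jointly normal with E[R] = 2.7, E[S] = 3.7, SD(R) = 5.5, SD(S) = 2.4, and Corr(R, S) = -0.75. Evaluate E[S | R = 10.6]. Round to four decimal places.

1.1145

For a bivariate normal, E[S | R=x] = μ_S + ρ·(σ_S/σ_R)·(x − μ_R).
E[S | R=10.6] = 3.7 + (-0.75)·(2.4/5.5)·(10.6 − (2.7)) = 3.7 + (-0.327273)·(7.9) = 1.1145.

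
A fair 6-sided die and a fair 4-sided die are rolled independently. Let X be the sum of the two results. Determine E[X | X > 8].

28/3

P(X > 8) = 1/8.
Σ over the event: 9·1/12 + 10·1/24 = 7/6.
E[X | X > 8] = (7/6) / (1/8) = 28/3.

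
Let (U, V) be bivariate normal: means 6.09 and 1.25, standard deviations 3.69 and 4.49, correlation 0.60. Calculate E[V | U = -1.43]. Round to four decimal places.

For a bivariate normal, E[V | U=x] = μ_V + ρ·(σ_V/σ_U)·(x − μ_U).
E[V | U=-1.43] = 1.25 + (0.60)·(4.49/3.69)·(-1.43 − (6.09)) = 1.25 + (0.73008)·(-7.52) = -4.2402.

-4.2402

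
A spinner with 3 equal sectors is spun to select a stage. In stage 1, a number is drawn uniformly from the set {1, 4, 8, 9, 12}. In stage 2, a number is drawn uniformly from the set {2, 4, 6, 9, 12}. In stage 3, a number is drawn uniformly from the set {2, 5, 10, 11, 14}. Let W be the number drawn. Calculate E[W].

109/15

E[W | stage 1] = (1+4+8+9+12)/5 = 34/5.
E[W | stage 2] = (2+4+6+9+12)/5 = 33/5.
E[W | stage 3] = (2+5+10+11+14)/5 = 42/5.
By the law of total expectation,
E[W] = (1/3)·(34/5) + (1/3)·(33/5) + (1/3)·(42/5) = 109/15.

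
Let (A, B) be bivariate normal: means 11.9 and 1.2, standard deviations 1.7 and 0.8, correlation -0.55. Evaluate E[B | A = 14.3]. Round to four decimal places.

For a bivariate normal, E[B | A=x] = μ_B + ρ·(σ_B/σ_A)·(x − μ_A).
E[B | A=14.3] = 1.2 + (-0.55)·(0.8/1.7)·(14.3 − (11.9)) = 1.2 + (-0.25882)·(2.4) = 0.5788.

0.5788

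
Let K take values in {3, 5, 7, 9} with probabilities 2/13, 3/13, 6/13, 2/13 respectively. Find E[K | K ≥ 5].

P(K ≥ 5) = 11/13.
Σ over the event: 5·3/13 + 7·6/13 + 9·2/13 = 75/13.
E[K | K ≥ 5] = (75/13) / (11/13) = 75/11.

75/11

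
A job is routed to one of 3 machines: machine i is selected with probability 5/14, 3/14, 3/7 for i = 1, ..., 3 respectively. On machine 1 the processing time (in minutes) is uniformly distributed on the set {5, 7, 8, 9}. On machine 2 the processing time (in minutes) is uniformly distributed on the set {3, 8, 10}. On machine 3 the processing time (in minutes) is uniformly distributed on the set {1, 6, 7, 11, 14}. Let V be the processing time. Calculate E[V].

E[V | machine 1] = (5+7+8+9)/4 = 29/4.
E[V | machine 2] = (3+8+10)/3 = 7.
E[V | machine 3] = (1+6+7+11+14)/5 = 39/5.
By the law of total expectation,
E[V] = (5/14)·(29/4) + (3/14)·(7) + (3/7)·(39/5) = 2081/280.

2081/280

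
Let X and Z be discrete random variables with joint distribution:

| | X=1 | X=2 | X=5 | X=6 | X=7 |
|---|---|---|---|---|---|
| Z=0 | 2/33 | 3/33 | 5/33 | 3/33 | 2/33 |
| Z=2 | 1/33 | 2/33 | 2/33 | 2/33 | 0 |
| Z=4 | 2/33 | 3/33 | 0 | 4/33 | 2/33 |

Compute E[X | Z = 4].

P(Z = 4) = 1/3.
Σ X·P over the event = 1·(2/33) + 2·(3/33) + 6·(4/33) + 7·(2/33) = 46/33.
E[X | Z = 4] = (46/33) / (1/3) = 46/11.

46/11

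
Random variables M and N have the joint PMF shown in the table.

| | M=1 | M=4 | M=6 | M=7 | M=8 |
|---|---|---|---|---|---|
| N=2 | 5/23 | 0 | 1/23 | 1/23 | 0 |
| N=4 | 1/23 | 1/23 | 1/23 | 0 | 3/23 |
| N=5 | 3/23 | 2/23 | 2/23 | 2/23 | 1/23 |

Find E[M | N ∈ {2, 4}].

53/13

P(N ∈ {2, 4}) = 13/23.
Σ M·P over the event = 1·(5/23) + 1·(1/23) + 4·(1/23) + 6·(1/23) + 6·(1/23) + 7·(1/23) + 8·(3/23) = 53/23.
E[M | N ∈ {2, 4}] = (53/23) / (13/23) = 53/13.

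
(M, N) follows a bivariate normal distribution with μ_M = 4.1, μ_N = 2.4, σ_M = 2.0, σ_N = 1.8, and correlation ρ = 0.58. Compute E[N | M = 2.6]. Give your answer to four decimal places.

E[N | M=x] = μ_N + ρ(σ_N/σ_M)(x − μ_M) for jointly normal variables.
E[N | M=2.6] = 2.4 + (0.58)·(1.8/2.0)·(2.6 − (4.1)) = 2.4 + (0.522)·(-1.5) = 1.6170.

1.6170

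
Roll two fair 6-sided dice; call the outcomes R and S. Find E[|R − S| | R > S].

7/3

P(R > S) = 5/12.
Summing |R−S|·P(x,y) over outcomes with R > S gives 35/36.
E[|R − S| | R > S] = (35/36) / (5/12) = 7/3.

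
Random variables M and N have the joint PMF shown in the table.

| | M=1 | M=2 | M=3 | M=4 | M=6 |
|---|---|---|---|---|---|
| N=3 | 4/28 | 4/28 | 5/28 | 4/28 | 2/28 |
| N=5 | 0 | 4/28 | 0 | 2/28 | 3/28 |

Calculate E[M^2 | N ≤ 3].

201/19

P(N ≤ 3) = 19/28.
Σ M^2·P over the event = 1·(4/28) + 4·(4/28) + 9·(5/28) + 16·(4/28) + 36·(2/28) = 201/28.
E[M^2 | N ≤ 3] = (201/28) / (19/28) = 201/19.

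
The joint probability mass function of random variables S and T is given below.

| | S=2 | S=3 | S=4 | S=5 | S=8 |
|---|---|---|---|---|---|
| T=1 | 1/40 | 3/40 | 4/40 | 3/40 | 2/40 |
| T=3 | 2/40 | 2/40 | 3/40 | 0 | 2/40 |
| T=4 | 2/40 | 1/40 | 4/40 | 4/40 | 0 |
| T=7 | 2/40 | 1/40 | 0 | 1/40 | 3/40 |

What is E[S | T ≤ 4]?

139/33

P(T ≤ 4) = 33/40.
Summing S·P(S=x,T=y) over the conditioning event gives 139/40.
E[S | T ≤ 4] = (139/40) / (33/40) = 139/33.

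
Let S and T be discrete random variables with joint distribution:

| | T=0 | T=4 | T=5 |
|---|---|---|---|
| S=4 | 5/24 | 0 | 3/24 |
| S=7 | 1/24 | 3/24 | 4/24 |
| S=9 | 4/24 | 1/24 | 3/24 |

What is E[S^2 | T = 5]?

P(T = 5) = 5/12.
Σ S^2·P over the event = 16·(3/24) + 49·(4/24) + 81·(3/24) = 487/24.
E[S^2 | T = 5] = (487/24) / (5/12) = 487/10.

487/10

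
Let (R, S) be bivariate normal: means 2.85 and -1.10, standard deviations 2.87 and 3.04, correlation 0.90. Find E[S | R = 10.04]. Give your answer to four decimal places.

The regression of S on R has slope ρ·σ_S/σ_R and passes through (μ_R, μ_S).
E[S | R=10.04] = -1.10 + (0.90)·(3.04/2.87)·(10.04 − (2.85)) = -1.10 + (0.95331)·(7.19) = 5.7543.

5.7543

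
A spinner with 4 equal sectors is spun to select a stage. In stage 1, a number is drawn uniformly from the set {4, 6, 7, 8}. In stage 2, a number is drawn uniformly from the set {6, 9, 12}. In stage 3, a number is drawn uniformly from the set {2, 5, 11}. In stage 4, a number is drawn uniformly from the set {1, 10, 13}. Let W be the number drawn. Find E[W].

117/16

E[W | stage 1] = (4+6+7+8)/4 = 25/4.
E[W | stage 2] = (6+9+12)/3 = 9.
E[W | stage 3] = (2+5+11)/3 = 6.
E[W | stage 4] = (1+10+13)/3 = 8.
By the law of total expectation,
E[W] = (1/4)·(25/4) + (1/4)·(9) + (1/4)·(6) + (1/4)·(8) = 117/16.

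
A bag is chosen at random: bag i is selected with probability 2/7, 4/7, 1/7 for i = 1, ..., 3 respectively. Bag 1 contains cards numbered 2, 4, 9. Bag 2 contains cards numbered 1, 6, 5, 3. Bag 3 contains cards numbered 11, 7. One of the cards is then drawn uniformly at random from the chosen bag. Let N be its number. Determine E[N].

E[N | bag 1] = (2+4+9)/3 = 5.
E[N | bag 2] = (1+6+5+3)/4 = 15/4.
E[N | bag 3] = (11+7)/2 = 9.
By the law of total expectation,
E[N] = (2/7)·(5) + (4/7)·(15/4) + (1/7)·(9) = 34/7.

34/7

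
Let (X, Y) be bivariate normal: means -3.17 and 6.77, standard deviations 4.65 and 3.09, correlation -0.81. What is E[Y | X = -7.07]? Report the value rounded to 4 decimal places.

The regression of Y on X has slope ρ·σ_Y/σ_X and passes through (μ_X, μ_Y).
E[Y | X=-7.07] = 6.77 + (-0.81)·(3.09/4.65)·(-7.07 − (-3.17)) = 6.77 + (-0.53826)·(-3.9) = 8.8692.

8.8692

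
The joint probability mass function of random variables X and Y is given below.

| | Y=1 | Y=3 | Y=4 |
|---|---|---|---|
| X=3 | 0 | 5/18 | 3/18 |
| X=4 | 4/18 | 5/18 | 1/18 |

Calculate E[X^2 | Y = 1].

16

P(Y = 1) = 2/9.
Σ X^2·P over the event = 16·(4/18) = 32/9.
E[X^2 | Y = 1] = (32/9) / (2/9) = 16.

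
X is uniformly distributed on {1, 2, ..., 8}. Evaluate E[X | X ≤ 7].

4

Given X ≤ 7, X is equally likely to be any of {1, 2, 3, 4, 5, 6, 7}.
E[X | X ≤ 7] = (1 + 2 + 3 + 4 + 5 + 6 + 7) / 7 = 4.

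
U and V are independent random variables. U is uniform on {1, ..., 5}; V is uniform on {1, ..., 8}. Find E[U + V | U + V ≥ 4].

292/37

P(U + V ≥ 4) = 37/40.
Summing (U+V)·P(x,y) over outcomes with U + V ≥ 4 gives 73/10.
E[U + V | U + V ≥ 4] = (73/10) / (37/40) = 292/37.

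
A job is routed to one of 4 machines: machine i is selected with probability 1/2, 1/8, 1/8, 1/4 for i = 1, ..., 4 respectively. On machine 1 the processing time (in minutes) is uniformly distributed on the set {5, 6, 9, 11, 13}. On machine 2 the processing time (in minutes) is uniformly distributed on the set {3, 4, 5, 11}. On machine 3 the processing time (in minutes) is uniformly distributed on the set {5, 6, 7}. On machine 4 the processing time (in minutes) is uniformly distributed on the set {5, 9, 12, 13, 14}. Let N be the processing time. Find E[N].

1363/160

E[N | machine 1] = (5+6+9+11+13)/5 = 44/5.
E[N | machine 2] = (3+4+5+11)/4 = 23/4.
E[N | machine 3] = (5+6+7)/3 = 6.
E[N | machine 4] = (5+9+12+13+14)/5 = 53/5.
By the law of total expectation,
E[N] = (1/2)·(44/5) + (1/8)·(23/4) + (1/8)·(6) + (1/4)·(53/5) = 1363/160.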